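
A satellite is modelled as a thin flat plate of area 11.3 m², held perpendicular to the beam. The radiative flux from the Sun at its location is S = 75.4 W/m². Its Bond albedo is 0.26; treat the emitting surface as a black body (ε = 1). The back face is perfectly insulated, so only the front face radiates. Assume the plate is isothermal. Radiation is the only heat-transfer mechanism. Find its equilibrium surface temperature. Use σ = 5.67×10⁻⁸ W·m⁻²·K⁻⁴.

T ≈ 177 K

At equilibrium, absorbed power = emitted power.
Absorbing cross-section = A = 11.30 m²; emitting surface = A = 11.30 m² (ratio 1).
(1−a)S·A_cross = εσ·A_surf·T⁴  ⇒  T⁴ = (1−a)S/(1σ).
T⁴ = 0.740·75.4/(1·5.67×10⁻⁸) = 9.841×10⁸ K⁴.
T = (9.841×10⁸)^(1/4).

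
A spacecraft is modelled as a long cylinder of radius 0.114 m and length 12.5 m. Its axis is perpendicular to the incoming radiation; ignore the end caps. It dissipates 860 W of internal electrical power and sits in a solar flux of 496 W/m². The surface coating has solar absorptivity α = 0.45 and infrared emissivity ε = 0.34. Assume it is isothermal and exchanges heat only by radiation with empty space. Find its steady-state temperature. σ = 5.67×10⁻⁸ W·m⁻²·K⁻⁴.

At steady state, absorbed solar power + internal power = radiated power.
Absorbed: α·S·A_cross = 0.45·496·2.850 = 636.1 W (cross-section 2rL).
Total input = 636.1 + 860 = 1496 W.
Radiated: εσ·A_surf·T⁴ with A_surf = 2πrL = 8.954 m².
T⁴ = 1496/(0.34·5.67×10⁻⁸·8.954) = 8.668×10⁹ K⁴.

T ≈ 305 K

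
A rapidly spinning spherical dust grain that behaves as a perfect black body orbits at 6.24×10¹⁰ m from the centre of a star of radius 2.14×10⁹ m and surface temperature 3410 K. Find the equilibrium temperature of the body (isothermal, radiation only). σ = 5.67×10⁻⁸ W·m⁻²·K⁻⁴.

The star's surface emits σT_*⁴; at distance d the flux is S = σT_*⁴(R_*/d)².
S = 5.67×10⁻⁸·(3410)⁴·(2.14×10⁹/6.24×10¹⁰)² = 9017 W/m².
For an isothermal sphere T⁴ = (1−a)S/(4σ) = 3.976×10¹⁰ K⁴.

T ≈ 447 K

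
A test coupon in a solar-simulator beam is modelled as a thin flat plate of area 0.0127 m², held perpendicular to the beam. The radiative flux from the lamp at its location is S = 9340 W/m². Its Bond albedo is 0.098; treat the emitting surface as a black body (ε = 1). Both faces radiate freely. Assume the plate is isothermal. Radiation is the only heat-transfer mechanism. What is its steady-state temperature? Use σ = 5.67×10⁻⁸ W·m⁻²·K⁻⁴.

At equilibrium, absorbed power = emitted power.
Absorbing cross-section = A = 0.01270 m²; emitting surface = 2A = 0.02540 m² (ratio 2).
(1−a)S·A_cross = εσ·A_surf·T⁴  ⇒  T⁴ = (1−a)S/(2σ).
T⁴ = 0.902·9340/(2·5.67×10⁻⁸) = 7.429×10¹⁰ K⁴.
T = (7.429×10¹⁰)^(1/4).

T ≈ 522 K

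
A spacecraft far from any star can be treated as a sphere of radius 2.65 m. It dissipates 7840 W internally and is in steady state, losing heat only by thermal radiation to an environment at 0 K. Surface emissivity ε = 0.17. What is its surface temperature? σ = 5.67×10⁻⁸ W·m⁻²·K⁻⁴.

Steady state: internal power = radiated power, P = εσA T⁴.
Radiating area A = 4πr² = 88.25 m².
T⁴ = P/(εσA) = 7840/(0.17·5.67×10⁻⁸·88.25) = 9.217×10⁹ K⁴.
T = (9.217×10⁹)^(1/4).

T ≈ 310 K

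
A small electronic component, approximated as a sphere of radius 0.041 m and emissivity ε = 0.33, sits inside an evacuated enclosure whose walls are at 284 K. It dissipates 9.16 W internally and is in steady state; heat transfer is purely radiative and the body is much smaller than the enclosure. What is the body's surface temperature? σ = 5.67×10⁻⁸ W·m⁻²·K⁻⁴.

T ≈ 415 K

For a small grey body in a large enclosure, net radiated power = εσA(T⁴ − T_w⁴).
Steady state: P = εσA(T⁴ − T_w⁴) with A = 4πr² = 0.02112 m².
T⁴ = P/(εσA) + T_w⁴ = 9.16/(0.33·5.67×10⁻⁸·0.02112) + (284)⁴
    = 2.318×10¹⁰ + 6.505×10⁹ = 2.968×10¹⁰ K⁴.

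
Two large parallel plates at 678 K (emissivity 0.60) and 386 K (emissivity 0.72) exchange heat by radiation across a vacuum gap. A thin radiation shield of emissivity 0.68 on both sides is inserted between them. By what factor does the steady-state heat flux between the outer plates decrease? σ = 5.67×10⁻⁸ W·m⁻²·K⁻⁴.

factor ≈ 1.94

Without shield: q₀ = σΔ(T⁴)/(1/ε₁+1/ε₂−1) with denominator 2.056.
With shield the two gaps are in series; the resistances add: (1/ε₁+1/ε_s−1)+(1/ε_s+1/ε₂−1) = 2.137+1.859 = 3.997.
Heat-flux ratio q₀/q = 3.997/2.056.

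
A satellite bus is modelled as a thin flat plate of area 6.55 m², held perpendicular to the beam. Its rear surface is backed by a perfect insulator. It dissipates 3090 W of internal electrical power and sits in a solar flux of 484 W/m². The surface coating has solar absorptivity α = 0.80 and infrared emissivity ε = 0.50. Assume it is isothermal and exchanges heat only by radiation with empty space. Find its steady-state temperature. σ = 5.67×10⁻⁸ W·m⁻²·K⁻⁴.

At steady state, absorbed solar power + internal power = radiated power.
Absorbed: α·S·A_cross = 0.80·484·6.550 = 2536 W (cross-section A).
Total input = 2536 + 3090 = 5626 W.
Radiated: εσ·A_surf·T⁴ with A_surf = A = 6.550 m².
T⁴ = 5626/(0.50·5.67×10⁻⁸·6.550) = 3.030×10¹⁰ K⁴.

T ≈ 417 K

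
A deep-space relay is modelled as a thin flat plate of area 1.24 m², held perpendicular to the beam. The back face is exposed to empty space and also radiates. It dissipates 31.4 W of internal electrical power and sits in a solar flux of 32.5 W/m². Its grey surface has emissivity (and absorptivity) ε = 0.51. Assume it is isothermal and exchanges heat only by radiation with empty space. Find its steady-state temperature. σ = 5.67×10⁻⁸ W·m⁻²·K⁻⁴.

T ≈ 164 K

At steady state, absorbed solar power + internal power = radiated power.
Absorbed: α·S·A_cross = 0.51·32.5·1.240 = 20.55 W (cross-section A).
Total input = 20.55 + 31.4 = 51.95 W.
Radiated: εσ·A_surf·T⁴ with A_surf = 2A = 2.480 m².
T⁴ = 51.95/(0.51·5.67×10⁻⁸·2.480) = 7.244×10⁸ K⁴.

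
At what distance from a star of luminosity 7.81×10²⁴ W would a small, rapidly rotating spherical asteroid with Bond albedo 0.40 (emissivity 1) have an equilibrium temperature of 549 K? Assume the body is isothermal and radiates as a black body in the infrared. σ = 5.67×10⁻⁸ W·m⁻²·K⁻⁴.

For an isothermal black-emitting sphere, (1−a)S·πr² = σ·4πr²·T⁴ ⇒ S = 4σT⁴/(1−a).
S = 4·5.67×10⁻⁸·(549)⁴/0.600 = 34340 W/m².
Flux falls as S = L/(4πd²), so d = √(L/(4πS)) = √(7.81×10²⁴/(4π·34340)).

d ≈ 4.25×10⁹ m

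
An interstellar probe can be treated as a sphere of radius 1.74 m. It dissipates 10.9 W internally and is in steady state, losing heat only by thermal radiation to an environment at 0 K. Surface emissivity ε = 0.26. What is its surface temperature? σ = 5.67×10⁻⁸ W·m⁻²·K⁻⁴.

Steady state: internal power = radiated power, P = εσA T⁴.
Radiating area A = 4πr² = 38.05 m².
T⁴ = P/(εσA) = 10.9/(0.26·5.67×10⁻⁸·38.05) = 1.943×10⁷ K⁴.
T = (1.943×10⁷)^(1/4).

T ≈ 66.4 K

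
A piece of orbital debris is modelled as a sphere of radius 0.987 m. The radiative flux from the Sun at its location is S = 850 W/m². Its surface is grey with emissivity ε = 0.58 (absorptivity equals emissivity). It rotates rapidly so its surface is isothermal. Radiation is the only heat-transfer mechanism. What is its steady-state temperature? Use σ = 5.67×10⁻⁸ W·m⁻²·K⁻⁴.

T ≈ 247 K

At equilibrium, absorbed power = emitted power.
Absorbing cross-section = πr² = 3.060 m²; emitting surface = 4πr² = 12.24 m² (ratio 4).
εS·A_cross = εσ·A_surf·T⁴  ⇒  T⁴ = S/(4σ)   (ε cancels).
T⁴ = 850/(4·5.67×10⁻⁸) = 3.748×10⁹ K⁴.
T = (3.748×10⁹)^(1/4).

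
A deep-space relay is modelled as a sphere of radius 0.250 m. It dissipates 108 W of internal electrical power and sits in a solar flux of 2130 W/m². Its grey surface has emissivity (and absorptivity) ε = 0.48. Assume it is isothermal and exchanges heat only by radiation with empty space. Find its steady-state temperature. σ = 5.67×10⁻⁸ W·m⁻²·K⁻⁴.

T ≈ 347 K

At steady state, absorbed solar power + internal power = radiated power.
Absorbed: α·S·A_cross = 0.48·2130·0.1963 = 200.7 W (cross-section πr²).
Total input = 200.7 + 108 = 308.7 W.
Radiated: εσ·A_surf·T⁴ with A_surf = 4πr² = 0.7854 m².
T⁴ = 308.7/(0.48·5.67×10⁻⁸·0.7854) = 1.444×10¹⁰ K⁴.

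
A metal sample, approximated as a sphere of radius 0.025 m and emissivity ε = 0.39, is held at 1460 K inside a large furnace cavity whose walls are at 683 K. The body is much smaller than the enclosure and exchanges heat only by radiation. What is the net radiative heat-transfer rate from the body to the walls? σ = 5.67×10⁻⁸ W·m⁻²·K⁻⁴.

P_net ≈ 751 W

For a small grey body in a large enclosure: P_net = εσA(T_body⁴ − T_wall⁴).
A = 4πr² = 0.007854 m²; T_body⁴ − T_wall⁴ = 4.544×10¹² − 2.176×10¹¹ = 4.326×10¹² K⁴.
|P_net| = 0.39·5.67×10⁻⁸·0.007854·4.326×10¹².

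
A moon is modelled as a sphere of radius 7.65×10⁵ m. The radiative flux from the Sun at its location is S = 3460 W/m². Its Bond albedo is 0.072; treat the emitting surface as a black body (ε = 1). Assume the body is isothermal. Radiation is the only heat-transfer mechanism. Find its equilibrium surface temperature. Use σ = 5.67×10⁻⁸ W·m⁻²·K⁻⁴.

At equilibrium, absorbed power = emitted power.
Absorbing cross-section = πr² = 1.839×10¹² m²; emitting surface = 4πr² = 7.354×10¹² m² (ratio 4).
(1−a)S·A_cross = εσ·A_surf·T⁴  ⇒  T⁴ = (1−a)S/(4σ).
T⁴ = 0.928·3460/(4·5.67×10⁻⁸) = 1.416×10¹⁰ K⁴.
T = (1.416×10¹⁰)^(1/4).

T ≈ 345 K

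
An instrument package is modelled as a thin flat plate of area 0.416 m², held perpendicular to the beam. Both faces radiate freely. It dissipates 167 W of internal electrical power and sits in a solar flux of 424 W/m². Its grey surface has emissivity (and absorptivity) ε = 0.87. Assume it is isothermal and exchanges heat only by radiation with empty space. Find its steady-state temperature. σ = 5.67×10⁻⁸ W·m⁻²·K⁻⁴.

At steady state, absorbed solar power + internal power = radiated power.
Absorbed: α·S·A_cross = 0.87·424·0.4160 = 153.5 W (cross-section A).
Total input = 153.5 + 167 = 320.5 W.
Radiated: εσ·A_surf·T⁴ with A_surf = 2A = 0.8320 m².
T⁴ = 320.5/(0.87·5.67×10⁻⁸·0.8320) = 7.808×10⁹ K⁴.

T ≈ 297 K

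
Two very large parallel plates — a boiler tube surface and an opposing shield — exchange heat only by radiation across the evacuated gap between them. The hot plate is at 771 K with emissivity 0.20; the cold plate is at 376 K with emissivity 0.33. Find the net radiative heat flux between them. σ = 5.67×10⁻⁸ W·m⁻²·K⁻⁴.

For two infinite grey parallel plates, q = σ(T₁⁴ − T₂⁴)/(1/ε₁ + 1/ε₂ − 1).
T₁⁴ − T₂⁴ = 3.534×10¹¹ − 1.999×10¹⁰ = 3.334×10¹¹ K⁴.
1/ε₁ + 1/ε₂ − 1 = 5.000 + 3.030 − 1 = 7.030.
q = 5.67×10⁻⁸ × 3.334×10¹¹ / 7.030.

q ≈ 2690 W/m²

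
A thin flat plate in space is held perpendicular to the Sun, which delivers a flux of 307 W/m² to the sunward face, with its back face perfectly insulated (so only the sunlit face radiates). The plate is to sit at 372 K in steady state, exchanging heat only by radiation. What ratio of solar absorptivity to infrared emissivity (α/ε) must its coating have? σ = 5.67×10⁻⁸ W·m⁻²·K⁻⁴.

Balance: αS·A = εσ·1A·T⁴ ⇒ α/ε = σT⁴/S.
α/ε = 5.67×10⁻⁸·(372)⁴/307 = 5.67×10⁻⁸·1.915×10¹⁰/307.

α/ε ≈ 3.54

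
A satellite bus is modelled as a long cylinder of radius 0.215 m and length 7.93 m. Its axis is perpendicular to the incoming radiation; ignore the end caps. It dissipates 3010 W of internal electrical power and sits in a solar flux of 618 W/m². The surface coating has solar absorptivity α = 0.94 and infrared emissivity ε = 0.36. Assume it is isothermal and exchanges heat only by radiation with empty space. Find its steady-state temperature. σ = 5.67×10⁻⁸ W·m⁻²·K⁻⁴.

T ≈ 389 K

At steady state, absorbed solar power + internal power = radiated power.
Absorbed: α·S·A_cross = 0.94·618·3.410 = 1981 W (cross-section 2rL).
Total input = 1981 + 3010 = 4991 W.
Radiated: εσ·A_surf·T⁴ with A_surf = 2πrL = 10.71 m².
T⁴ = 4991/(0.36·5.67×10⁻⁸·10.71) = 2.282×10¹⁰ K⁴.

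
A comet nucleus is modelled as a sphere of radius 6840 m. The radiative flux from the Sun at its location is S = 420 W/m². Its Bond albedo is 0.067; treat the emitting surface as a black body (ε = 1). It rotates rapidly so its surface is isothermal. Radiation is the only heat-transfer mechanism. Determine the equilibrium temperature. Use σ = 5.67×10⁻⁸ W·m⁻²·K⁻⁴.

At equilibrium, absorbed power = emitted power.
Absorbing cross-section = πr² = 1.470×10⁸ m²; emitting surface = 4πr² = 5.879×10⁸ m² (ratio 4).
(1−a)S·A_cross = εσ·A_surf·T⁴  ⇒  T⁴ = (1−a)S/(4σ).
T⁴ = 0.933·420/(4·5.67×10⁻⁸) = 1.728×10⁹ K⁴.
T = (1.728×10⁹)^(1/4).

T ≈ 204 K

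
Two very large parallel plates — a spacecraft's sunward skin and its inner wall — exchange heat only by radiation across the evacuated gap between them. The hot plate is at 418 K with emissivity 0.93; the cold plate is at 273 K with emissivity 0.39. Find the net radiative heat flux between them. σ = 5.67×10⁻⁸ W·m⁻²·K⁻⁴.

q ≈ 536 W/m²

For two infinite grey parallel plates, q = σ(T₁⁴ − T₂⁴)/(1/ε₁ + 1/ε₂ − 1).
T₁⁴ − T₂⁴ = 3.053×10¹⁰ − 5.555×10⁹ = 2.497×10¹⁰ K⁴.
1/ε₁ + 1/ε₂ − 1 = 1.075 + 2.564 − 1 = 2.639.
q = 5.67×10⁻⁸ × 2.497×10¹⁰ / 2.639.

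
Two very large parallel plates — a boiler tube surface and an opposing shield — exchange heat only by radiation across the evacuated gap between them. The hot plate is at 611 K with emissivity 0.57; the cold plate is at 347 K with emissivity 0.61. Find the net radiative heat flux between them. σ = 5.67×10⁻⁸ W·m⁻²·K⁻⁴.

For two infinite grey parallel plates, q = σ(T₁⁴ − T₂⁴)/(1/ε₁ + 1/ε₂ − 1).
T₁⁴ − T₂⁴ = 1.394×10¹¹ − 1.450×10¹⁰ = 1.249×10¹¹ K⁴.
1/ε₁ + 1/ε₂ − 1 = 1.754 + 1.639 − 1 = 2.394.
q = 5.67×10⁻⁸ × 1.249×10¹¹ / 2.394.

q ≈ 2960 W/m²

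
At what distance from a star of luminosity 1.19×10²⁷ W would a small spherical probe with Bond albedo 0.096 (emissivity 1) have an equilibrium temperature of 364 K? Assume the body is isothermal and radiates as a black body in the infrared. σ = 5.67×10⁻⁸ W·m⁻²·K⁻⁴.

For an isothermal black-emitting sphere, (1−a)S·πr² = σ·4πr²·T⁴ ⇒ S = 4σT⁴/(1−a).
S = 4·5.67×10⁻⁸·(364)⁴/0.904 = 4404 W/m².
Flux falls as S = L/(4πd²), so d = √(L/(4πS)) = √(1.19×10²⁷/(4π·4404)).

d ≈ 1.47×10¹¹ m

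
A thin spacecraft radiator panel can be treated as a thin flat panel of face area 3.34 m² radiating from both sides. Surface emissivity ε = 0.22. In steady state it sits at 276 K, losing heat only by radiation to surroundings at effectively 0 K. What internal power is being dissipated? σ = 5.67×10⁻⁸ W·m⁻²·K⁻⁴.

Steady state: P = εσA T⁴.
A = 2·3.34 = 6.680 m²; T⁴ = (276)⁴ = 5.803×10⁹ K⁴.
P = 0.22 × 5.67×10⁻⁸ × 6.680 × 5.803×10⁹.

P ≈ 484 W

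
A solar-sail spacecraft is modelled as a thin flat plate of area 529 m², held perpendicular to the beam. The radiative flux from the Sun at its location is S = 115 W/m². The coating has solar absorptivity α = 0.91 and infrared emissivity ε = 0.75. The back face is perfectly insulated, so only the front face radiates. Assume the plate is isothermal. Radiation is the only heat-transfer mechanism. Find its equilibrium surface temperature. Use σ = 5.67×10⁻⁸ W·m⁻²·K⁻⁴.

At equilibrium, absorbed power = emitted power.
Absorbing cross-section = A = 529.0 m²; emitting surface = A = 529.0 m² (ratio 1).
αS·A_cross = εσ·A_surf·T⁴  ⇒  T⁴ = αS/(ε·1σ).
T⁴ = 0.910·115/(0.75·1·5.67×10⁻⁸) = 2.461×10⁹ K⁴.
T = (2.461×10⁹)^(1/4).

T ≈ 223 K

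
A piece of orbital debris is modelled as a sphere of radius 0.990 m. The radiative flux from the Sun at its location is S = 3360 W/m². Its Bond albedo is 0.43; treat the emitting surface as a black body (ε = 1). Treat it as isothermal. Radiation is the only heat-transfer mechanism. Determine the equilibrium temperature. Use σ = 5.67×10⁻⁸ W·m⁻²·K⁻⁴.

At equilibrium, absorbed power = emitted power.
Absorbing cross-section = πr² = 3.079 m²; emitting surface = 4πr² = 12.32 m² (ratio 4).
(1−a)S·A_cross = εσ·A_surf·T⁴  ⇒  T⁴ = (1−a)S/(4σ).
T⁴ = 0.570·3360/(4·5.67×10⁻⁸) = 8.444×10⁹ K⁴.
T = (8.444×10⁹)^(1/4).

T ≈ 303 K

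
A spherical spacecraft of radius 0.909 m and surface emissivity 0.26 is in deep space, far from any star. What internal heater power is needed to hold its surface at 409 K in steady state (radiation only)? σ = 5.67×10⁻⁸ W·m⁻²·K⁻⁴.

P ≈ 4280 W

P = εσ·4πr²·T⁴.
4πr² = 10.38 m²; T⁴ = 2.798×10¹⁰ K⁴.
P = 0.26·5.67×10⁻⁸·10.38·2.798×10¹⁰.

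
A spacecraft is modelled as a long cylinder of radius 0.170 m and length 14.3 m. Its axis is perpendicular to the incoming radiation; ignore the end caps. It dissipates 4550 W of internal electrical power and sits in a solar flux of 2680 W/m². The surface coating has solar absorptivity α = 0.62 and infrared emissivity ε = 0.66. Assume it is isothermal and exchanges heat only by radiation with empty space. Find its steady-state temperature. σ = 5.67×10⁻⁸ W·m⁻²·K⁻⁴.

T ≈ 386 K

At steady state, absorbed solar power + internal power = radiated power.
Absorbed: α·S·A_cross = 0.62·2680·4.862 = 8079 W (cross-section 2rL).
Total input = 8079 + 4550 = 12630 W.
Radiated: εσ·A_surf·T⁴ with A_surf = 2πrL = 15.27 m².
T⁴ = 12630/(0.66·5.67×10⁻⁸·15.27) = 2.209×10¹⁰ K⁴.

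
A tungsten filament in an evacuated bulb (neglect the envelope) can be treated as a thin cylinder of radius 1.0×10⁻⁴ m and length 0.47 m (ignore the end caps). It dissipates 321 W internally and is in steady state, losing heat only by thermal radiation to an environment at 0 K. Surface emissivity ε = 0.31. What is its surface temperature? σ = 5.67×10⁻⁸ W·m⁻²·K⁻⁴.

Steady state: internal power = radiated power, P = εσA T⁴.
Radiating area A = 2πrL = 2.953×10⁻⁴ m².
T⁴ = P/(εσA) = 321/(0.31·5.67×10⁻⁸·2.953×10⁻⁴) = 6.184×10¹³ K⁴.
T = (6.184×10¹³)^(1/4).

T ≈ 2800 K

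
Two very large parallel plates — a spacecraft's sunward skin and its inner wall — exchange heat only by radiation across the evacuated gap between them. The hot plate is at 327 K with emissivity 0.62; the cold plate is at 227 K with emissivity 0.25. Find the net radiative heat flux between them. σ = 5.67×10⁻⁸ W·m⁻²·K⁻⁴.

For two infinite grey parallel plates, q = σ(T₁⁴ − T₂⁴)/(1/ε₁ + 1/ε₂ − 1).
T₁⁴ − T₂⁴ = 1.143×10¹⁰ − 2.655×10⁹ = 8.779×10⁹ K⁴.
1/ε₁ + 1/ε₂ − 1 = 1.613 + 4.000 − 1 = 4.613.
q = 5.67×10⁻⁸ × 8.779×10⁹ / 4.613.

q ≈ 108 W/m²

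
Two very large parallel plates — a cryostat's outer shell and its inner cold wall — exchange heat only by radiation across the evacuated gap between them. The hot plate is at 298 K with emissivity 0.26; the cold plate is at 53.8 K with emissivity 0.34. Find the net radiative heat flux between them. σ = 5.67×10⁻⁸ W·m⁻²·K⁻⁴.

q ≈ 77.2 W/m²

For two infinite grey parallel plates, q = σ(T₁⁴ − T₂⁴)/(1/ε₁ + 1/ε₂ − 1).
T₁⁴ − T₂⁴ = 7.886×10⁹ − 8.378×10⁶ = 7.878×10⁹ K⁴.
1/ε₁ + 1/ε₂ − 1 = 3.846 + 2.941 − 1 = 5.787.
q = 5.67×10⁻⁸ × 7.878×10⁹ / 5.787.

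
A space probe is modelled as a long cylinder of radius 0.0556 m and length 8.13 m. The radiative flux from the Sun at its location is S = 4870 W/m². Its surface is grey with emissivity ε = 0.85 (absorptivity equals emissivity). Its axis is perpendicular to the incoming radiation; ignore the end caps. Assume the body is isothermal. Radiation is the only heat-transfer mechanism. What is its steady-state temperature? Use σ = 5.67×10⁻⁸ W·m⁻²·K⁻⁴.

At equilibrium, absorbed power = emitted power.
Absorbing cross-section = 2rL = 0.9041 m²; emitting surface = 2πrL = 2.840 m² (ratio π).
εS·A_cross = εσ·A_surf·T⁴  ⇒  T⁴ = S/(πσ)   (ε cancels).
T⁴ = 4870/(π·5.67×10⁻⁸) = 2.734×10¹⁰ K⁴.
T = (2.734×10¹⁰)^(1/4).

T ≈ 407 K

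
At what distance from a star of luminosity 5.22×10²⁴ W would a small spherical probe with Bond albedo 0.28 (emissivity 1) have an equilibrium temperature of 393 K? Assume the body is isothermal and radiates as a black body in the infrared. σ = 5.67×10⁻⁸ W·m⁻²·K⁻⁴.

For an isothermal black-emitting sphere, (1−a)S·πr² = σ·4πr²·T⁴ ⇒ S = 4σT⁴/(1−a).
S = 4·5.67×10⁻⁸·(393)⁴/0.720 = 7514 W/m².
Flux falls as S = L/(4πd²), so d = √(L/(4πS)) = √(5.22×10²⁴/(4π·7514)).

d ≈ 7.44×10⁹ m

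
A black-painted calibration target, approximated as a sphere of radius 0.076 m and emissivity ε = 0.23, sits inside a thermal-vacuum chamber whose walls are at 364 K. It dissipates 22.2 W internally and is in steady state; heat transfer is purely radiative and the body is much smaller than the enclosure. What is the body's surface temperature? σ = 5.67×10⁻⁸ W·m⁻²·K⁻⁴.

T ≈ 450 K

For a small grey body in a large enclosure, net radiated power = εσA(T⁴ − T_w⁴).
Steady state: P = εσA(T⁴ − T_w⁴) with A = 4πr² = 0.07258 m².
T⁴ = P/(εσA) + T_w⁴ = 22.2/(0.23·5.67×10⁻⁸·0.07258) + (364)⁴
    = 2.345×10¹⁰ + 1.756×10¹⁰ = 4.101×10¹⁰ K⁴.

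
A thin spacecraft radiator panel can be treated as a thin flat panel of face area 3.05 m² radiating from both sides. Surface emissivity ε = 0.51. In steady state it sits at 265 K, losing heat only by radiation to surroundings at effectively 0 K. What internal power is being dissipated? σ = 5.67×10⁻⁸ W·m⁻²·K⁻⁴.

Steady state: P = εσA T⁴.
A = 2·3.05 = 6.100 m²; T⁴ = (265)⁴ = 4.932×10⁹ K⁴.
P = 0.51 × 5.67×10⁻⁸ × 6.100 × 4.932×10⁹.

P ≈ 870 W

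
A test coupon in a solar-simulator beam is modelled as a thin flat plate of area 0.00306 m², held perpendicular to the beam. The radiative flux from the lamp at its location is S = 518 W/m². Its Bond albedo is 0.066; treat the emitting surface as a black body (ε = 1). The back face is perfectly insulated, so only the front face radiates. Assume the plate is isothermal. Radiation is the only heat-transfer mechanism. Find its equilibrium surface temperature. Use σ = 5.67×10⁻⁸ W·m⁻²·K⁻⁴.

At equilibrium, absorbed power = emitted power.
Absorbing cross-section = A = 0.003060 m²; emitting surface = A = 0.003060 m² (ratio 1).
(1−a)S·A_cross = εσ·A_surf·T⁴  ⇒  T⁴ = (1−a)S/(1σ).
T⁴ = 0.934·518/(1·5.67×10⁻⁸) = 8.533×10⁹ K⁴.
T = (8.533×10⁹)^(1/4).

T ≈ 304 K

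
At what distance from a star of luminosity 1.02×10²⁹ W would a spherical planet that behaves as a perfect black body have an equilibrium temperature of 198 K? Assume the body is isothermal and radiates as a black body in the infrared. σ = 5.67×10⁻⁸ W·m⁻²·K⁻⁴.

For an isothermal black-emitting sphere, (1−a)S·πr² = σ·4πr²·T⁴ ⇒ S = 4σT⁴/(1−a).
S = 4·5.67×10⁻⁸·(198)⁴/1.00 = 348.6 W/m².
Flux falls as S = L/(4πd²), so d = √(L/(4πS)) = √(1.02×10²⁹/(4π·348.6)).

d ≈ 4.83×10¹² m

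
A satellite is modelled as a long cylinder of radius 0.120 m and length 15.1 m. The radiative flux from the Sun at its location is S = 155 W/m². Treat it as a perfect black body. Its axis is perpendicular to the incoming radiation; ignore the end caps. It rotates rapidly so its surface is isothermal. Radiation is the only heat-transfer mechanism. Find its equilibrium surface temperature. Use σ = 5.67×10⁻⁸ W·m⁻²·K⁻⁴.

T ≈ 172 K

At equilibrium, absorbed power = emitted power.
Absorbing cross-section = 2rL = 3.624 m²; emitting surface = 2πrL = 11.39 m² (ratio π).
S·A_cross = εσ·A_surf·T⁴  ⇒  T⁴ = S/(πσ).
T⁴ = 1.00·155/(π·5.67×10⁻⁸) = 8.702×10⁸ K⁴.
T = (8.702×10⁸)^(1/4).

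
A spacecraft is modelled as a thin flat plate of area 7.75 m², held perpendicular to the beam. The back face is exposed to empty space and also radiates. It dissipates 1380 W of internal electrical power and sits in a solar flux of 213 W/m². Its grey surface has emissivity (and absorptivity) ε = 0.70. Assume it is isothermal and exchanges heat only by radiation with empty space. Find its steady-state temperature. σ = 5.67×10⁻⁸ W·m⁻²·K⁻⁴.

T ≈ 253 K

At steady state, absorbed solar power + internal power = radiated power.
Absorbed: α·S·A_cross = 0.70·213·7.750 = 1156 W (cross-section A).
Total input = 1156 + 1380 = 2536 W.
Radiated: εσ·A_surf·T⁴ with A_surf = 2A = 15.50 m².
T⁴ = 2536/(0.70·5.67×10⁻⁸·15.50) = 4.121×10⁹ K⁴.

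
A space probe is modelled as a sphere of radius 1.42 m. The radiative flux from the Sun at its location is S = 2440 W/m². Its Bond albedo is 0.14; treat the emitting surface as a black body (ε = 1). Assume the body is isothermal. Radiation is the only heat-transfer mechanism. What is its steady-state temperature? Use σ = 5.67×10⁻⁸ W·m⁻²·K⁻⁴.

T ≈ 310 K

At equilibrium, absorbed power = emitted power.
Absorbing cross-section = πr² = 6.335 m²; emitting surface = 4πr² = 25.34 m² (ratio 4).
(1−a)S·A_cross = εσ·A_surf·T⁴  ⇒  T⁴ = (1−a)S/(4σ).
T⁴ = 0.860·2440/(4·5.67×10⁻⁸) = 9.252×10⁹ K⁴.
T = (9.252×10⁹)^(1/4).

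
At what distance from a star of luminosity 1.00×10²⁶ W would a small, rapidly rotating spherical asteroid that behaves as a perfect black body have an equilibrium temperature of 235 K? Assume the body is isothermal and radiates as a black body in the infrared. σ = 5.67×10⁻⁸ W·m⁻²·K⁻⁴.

d ≈ 1.07×10¹¹ m

For an isothermal black-emitting sphere, (1−a)S·πr² = σ·4πr²·T⁴ ⇒ S = 4σT⁴/(1−a).
S = 4·5.67×10⁻⁸·(235)⁴/1.00 = 691.7 W/m².
Flux falls as S = L/(4πd²), so d = √(L/(4πS)) = √(1.00×10²⁶/(4π·691.7)).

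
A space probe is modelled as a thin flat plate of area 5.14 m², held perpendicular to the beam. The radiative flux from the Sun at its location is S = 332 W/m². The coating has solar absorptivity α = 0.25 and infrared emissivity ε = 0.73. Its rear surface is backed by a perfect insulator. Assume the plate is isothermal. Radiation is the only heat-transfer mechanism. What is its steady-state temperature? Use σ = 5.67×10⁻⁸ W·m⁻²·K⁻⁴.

T ≈ 212 K

At equilibrium, absorbed power = emitted power.
Absorbing cross-section = A = 5.140 m²; emitting surface = A = 5.140 m² (ratio 1).
αS·A_cross = εσ·A_surf·T⁴  ⇒  T⁴ = αS/(ε·1σ).
T⁴ = 0.250·332/(0.73·1·5.67×10⁻⁸) = 2.005×10⁹ K⁴.
T = (2.005×10⁹)^(1/4).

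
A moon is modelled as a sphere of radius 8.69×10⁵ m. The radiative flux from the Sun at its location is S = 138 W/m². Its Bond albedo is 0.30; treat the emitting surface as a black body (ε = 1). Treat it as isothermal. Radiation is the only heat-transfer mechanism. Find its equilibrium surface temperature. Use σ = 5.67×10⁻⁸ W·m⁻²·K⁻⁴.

T ≈ 144 K

At equilibrium, absorbed power = emitted power.
Absorbing cross-section = πr² = 2.372×10¹² m²; emitting surface = 4πr² = 9.490×10¹² m² (ratio 4).
(1−a)S·A_cross = εσ·A_surf·T⁴  ⇒  T⁴ = (1−a)S/(4σ).
T⁴ = 0.700·138/(4·5.67×10⁻⁸) = 4.259×10⁸ K⁴.
T = (4.259×10⁸)^(1/4).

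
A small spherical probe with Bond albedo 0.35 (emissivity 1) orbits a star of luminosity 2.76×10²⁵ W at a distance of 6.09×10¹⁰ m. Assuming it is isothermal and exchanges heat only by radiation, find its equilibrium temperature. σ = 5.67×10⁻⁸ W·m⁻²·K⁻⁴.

First find the stellar flux at distance d: S = L/(4πd²) = 2.76×10²⁵/(4π·(6.09×10¹⁰)²) = 592.2 W/m².
For an isothermal sphere, absorbed (1−a)S·πr² = emitted σ·4πr²·T⁴, so T⁴ = (1−a)S/(4σ).
T⁴ = 0.650·592.2/(4·5.67×10⁻⁸) = 1.697×10⁹ K⁴.

T ≈ 203 K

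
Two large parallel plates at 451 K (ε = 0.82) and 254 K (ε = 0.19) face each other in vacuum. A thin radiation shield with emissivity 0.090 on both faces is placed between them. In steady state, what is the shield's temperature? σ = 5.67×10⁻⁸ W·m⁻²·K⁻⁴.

In steady state the net flux on the hot side equals that on the cold side.
σ(T₁⁴−T_s⁴)/D₁ = σ(T_s⁴−T₂⁴)/D₂, with D₁ = 1/ε₁+1/ε_s−1 = 11.33, D₂ = 1/ε_s+1/ε₂−1 = 15.37.
Solve for T_s⁴: T_s⁴ = (D₂·T₁⁴ + D₁·T₂⁴)/(D₁+D₂) = 2.558×10¹⁰ K⁴.

T_s ≈ 400 K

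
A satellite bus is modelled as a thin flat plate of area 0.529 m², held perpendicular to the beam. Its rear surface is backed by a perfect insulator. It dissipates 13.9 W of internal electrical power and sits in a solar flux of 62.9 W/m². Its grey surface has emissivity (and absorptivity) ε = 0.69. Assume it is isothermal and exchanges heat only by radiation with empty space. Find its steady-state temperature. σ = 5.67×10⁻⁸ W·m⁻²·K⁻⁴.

T ≈ 205 K

At steady state, absorbed solar power + internal power = radiated power.
Absorbed: α·S·A_cross = 0.69·62.9·0.5290 = 22.96 W (cross-section A).
Total input = 22.96 + 13.9 = 36.86 W.
Radiated: εσ·A_surf·T⁴ with A_surf = A = 0.5290 m².
T⁴ = 36.86/(0.69·5.67×10⁻⁸·0.5290) = 1.781×10⁹ K⁴.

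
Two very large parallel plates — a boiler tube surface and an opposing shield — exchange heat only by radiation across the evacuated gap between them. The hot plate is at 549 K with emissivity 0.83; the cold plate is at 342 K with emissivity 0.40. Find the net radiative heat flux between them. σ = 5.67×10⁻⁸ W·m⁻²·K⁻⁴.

q ≈ 1620 W/m²

For two infinite grey parallel plates, q = σ(T₁⁴ − T₂⁴)/(1/ε₁ + 1/ε₂ − 1).
T₁⁴ − T₂⁴ = 9.084×10¹⁰ − 1.368×10¹⁰ = 7.716×10¹⁰ K⁴.
1/ε₁ + 1/ε₂ − 1 = 1.205 + 2.500 − 1 = 2.705.
q = 5.67×10⁻⁸ × 7.716×10¹⁰ / 2.705.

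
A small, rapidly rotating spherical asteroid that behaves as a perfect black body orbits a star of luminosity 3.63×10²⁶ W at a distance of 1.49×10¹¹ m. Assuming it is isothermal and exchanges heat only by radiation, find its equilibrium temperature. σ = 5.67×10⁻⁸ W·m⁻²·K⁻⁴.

First find the stellar flux at distance d: S = L/(4πd²) = 3.63×10²⁶/(4π·(1.49×10¹¹)²) = 1301 W/m².
For an isothermal sphere, absorbed (1−a)S·πr² = emitted σ·4πr²·T⁴, so T⁴ = (1−a)S/(4σ).
T⁴ = 1.00·1301/(4·5.67×10⁻⁸) = 5.737×10⁹ K⁴.

T ≈ 275 K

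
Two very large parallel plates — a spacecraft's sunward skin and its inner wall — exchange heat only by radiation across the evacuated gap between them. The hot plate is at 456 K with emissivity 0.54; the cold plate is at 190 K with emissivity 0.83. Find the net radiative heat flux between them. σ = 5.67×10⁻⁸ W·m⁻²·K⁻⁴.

q ≈ 1160 W/m²

For two infinite grey parallel plates, q = σ(T₁⁴ − T₂⁴)/(1/ε₁ + 1/ε₂ − 1).
T₁⁴ − T₂⁴ = 4.324×10¹⁰ − 1.303×10⁹ = 4.193×10¹⁰ K⁴.
1/ε₁ + 1/ε₂ − 1 = 1.852 + 1.205 − 1 = 2.057.
q = 5.67×10⁻⁸ × 4.193×10¹⁰ / 2.057.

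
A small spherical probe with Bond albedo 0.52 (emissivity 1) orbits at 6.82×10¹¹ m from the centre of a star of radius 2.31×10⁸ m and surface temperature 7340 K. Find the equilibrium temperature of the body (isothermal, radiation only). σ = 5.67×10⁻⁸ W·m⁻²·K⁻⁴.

T ≈ 79.5 K

The star's surface emits σT_*⁴; at distance d the flux is S = σT_*⁴(R_*/d)².
S = 5.67×10⁻⁸·(7340)⁴·(2.31×10⁸/6.82×10¹¹)² = 18.88 W/m².
For an isothermal sphere T⁴ = (1−a)S/(4σ) = 3.996×10⁷ K⁴.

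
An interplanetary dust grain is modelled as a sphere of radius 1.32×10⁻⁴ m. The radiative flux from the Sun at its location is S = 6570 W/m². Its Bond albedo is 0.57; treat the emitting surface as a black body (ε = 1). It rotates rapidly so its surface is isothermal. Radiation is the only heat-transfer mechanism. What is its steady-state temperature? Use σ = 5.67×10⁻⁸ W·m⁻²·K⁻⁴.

At equilibrium, absorbed power = emitted power.
Absorbing cross-section = πr² = 5.474×10⁻⁸ m²; emitting surface = 4πr² = 2.190×10⁻⁷ m² (ratio 4).
(1−a)S·A_cross = εσ·A_surf·T⁴  ⇒  T⁴ = (1−a)S/(4σ).
T⁴ = 0.430·6570/(4·5.67×10⁻⁸) = 1.246×10¹⁰ K⁴.
T = (1.246×10¹⁰)^(1/4).

T ≈ 334 K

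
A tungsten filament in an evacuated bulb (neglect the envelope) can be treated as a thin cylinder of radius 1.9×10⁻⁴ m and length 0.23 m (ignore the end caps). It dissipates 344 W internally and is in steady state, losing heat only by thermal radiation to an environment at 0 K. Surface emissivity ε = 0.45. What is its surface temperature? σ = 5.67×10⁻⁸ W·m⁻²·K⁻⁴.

T ≈ 2650 K

Steady state: internal power = radiated power, P = εσA T⁴.
Radiating area A = 2πrL = 2.746×10⁻⁴ m².
T⁴ = P/(εσA) = 344/(0.45·5.67×10⁻⁸·2.746×10⁻⁴) = 4.910×10¹³ K⁴.
T = (4.910×10¹³)^(1/4).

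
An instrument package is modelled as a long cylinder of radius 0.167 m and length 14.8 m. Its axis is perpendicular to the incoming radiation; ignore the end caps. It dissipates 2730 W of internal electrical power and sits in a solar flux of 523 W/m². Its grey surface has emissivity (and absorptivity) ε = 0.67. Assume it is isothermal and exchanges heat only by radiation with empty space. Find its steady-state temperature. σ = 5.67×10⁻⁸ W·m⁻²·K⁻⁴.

At steady state, absorbed solar power + internal power = radiated power.
Absorbed: α·S·A_cross = 0.67·523·4.943 = 1732 W (cross-section 2rL).
Total input = 1732 + 2730 = 4462 W.
Radiated: εσ·A_surf·T⁴ with A_surf = 2πrL = 15.53 m².
T⁴ = 4462/(0.67·5.67×10⁻⁸·15.53) = 7.564×10⁹ K⁴.

T ≈ 295 K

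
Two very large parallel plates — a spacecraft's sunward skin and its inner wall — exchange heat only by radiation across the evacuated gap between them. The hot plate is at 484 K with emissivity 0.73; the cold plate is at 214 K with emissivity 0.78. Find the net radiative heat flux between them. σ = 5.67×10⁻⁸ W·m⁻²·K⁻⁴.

For two infinite grey parallel plates, q = σ(T₁⁴ − T₂⁴)/(1/ε₁ + 1/ε₂ − 1).
T₁⁴ − T₂⁴ = 5.488×10¹⁰ − 2.097×10⁹ = 5.278×10¹⁰ K⁴.
1/ε₁ + 1/ε₂ − 1 = 1.370 + 1.282 − 1 = 1.652.
q = 5.67×10⁻⁸ × 5.278×10¹⁰ / 1.652.

q ≈ 1810 W/m²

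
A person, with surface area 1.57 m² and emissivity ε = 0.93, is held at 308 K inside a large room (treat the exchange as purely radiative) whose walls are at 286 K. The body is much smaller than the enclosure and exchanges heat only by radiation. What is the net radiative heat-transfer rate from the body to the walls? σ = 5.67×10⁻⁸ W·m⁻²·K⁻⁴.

P_net ≈ 191 W

For a small grey body in a large enclosure: P_net = εσA(T_body⁴ − T_wall⁴).
A = 1.57 m²; T_body⁴ − T_wall⁴ = 8.999×10⁹ − 6.691×10⁹ = 2.309×10⁹ K⁴.
|P_net| = 0.93·5.67×10⁻⁸·1.570·2.309×10⁹.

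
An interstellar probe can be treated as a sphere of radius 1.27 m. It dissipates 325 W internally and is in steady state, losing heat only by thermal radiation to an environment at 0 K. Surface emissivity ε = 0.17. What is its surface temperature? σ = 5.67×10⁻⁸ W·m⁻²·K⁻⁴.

T ≈ 202 K

Steady state: internal power = radiated power, P = εσA T⁴.
Radiating area A = 4πr² = 20.27 m².
T⁴ = P/(εσA) = 325/(0.17·5.67×10⁻⁸·20.27) = 1.664×10⁹ K⁴.
T = (1.664×10⁹)^(1/4).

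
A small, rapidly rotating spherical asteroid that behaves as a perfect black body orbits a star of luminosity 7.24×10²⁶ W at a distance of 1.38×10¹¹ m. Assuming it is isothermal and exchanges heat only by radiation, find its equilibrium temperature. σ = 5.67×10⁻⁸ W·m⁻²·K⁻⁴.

T ≈ 340 K

First find the stellar flux at distance d: S = L/(4πd²) = 7.24×10²⁶/(4π·(1.38×10¹¹)²) = 3025 W/m².
For an isothermal sphere, absorbed (1−a)S·πr² = emitted σ·4πr²·T⁴, so T⁴ = (1−a)S/(4σ).
T⁴ = 1.00·3025/(4·5.67×10⁻⁸) = 1.334×10¹⁰ K⁴.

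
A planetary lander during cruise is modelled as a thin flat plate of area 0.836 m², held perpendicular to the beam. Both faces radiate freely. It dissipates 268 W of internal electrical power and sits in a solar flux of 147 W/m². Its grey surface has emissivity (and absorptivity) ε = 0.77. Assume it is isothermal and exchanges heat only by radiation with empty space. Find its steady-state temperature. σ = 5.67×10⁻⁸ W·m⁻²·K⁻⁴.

At steady state, absorbed solar power + internal power = radiated power.
Absorbed: α·S·A_cross = 0.77·147·0.8360 = 94.63 W (cross-section A).
Total input = 94.63 + 268 = 362.6 W.
Radiated: εσ·A_surf·T⁴ with A_surf = 2A = 1.672 m².
T⁴ = 362.6/(0.77·5.67×10⁻⁸·1.672) = 4.968×10⁹ K⁴.

T ≈ 265 K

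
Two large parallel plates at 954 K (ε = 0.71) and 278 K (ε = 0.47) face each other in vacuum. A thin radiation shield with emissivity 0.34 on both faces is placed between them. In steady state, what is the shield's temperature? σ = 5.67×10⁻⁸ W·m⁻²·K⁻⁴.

T_s ≈ 822 K

In steady state the net flux on the hot side equals that on the cold side.
σ(T₁⁴−T_s⁴)/D₁ = σ(T_s⁴−T₂⁴)/D₂, with D₁ = 1/ε₁+1/ε_s−1 = 3.350, D₂ = 1/ε_s+1/ε₂−1 = 4.069.
Solve for T_s⁴: T_s⁴ = (D₂·T₁⁴ + D₁·T₂⁴)/(D₁+D₂) = 4.570×10¹¹ K⁴.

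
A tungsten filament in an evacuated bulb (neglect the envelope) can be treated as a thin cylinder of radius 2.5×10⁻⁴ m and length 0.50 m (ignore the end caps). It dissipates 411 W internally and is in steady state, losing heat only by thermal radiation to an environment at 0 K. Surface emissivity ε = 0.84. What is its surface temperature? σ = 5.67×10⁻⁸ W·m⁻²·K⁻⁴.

Steady state: internal power = radiated power, P = εσA T⁴.
Radiating area A = 2πrL = 7.854×10⁻⁴ m².
T⁴ = P/(εσA) = 411/(0.84·5.67×10⁻⁸·7.854×10⁻⁴) = 1.099×10¹³ K⁴.
T = (1.099×10¹³)^(1/4).

T ≈ 1820 K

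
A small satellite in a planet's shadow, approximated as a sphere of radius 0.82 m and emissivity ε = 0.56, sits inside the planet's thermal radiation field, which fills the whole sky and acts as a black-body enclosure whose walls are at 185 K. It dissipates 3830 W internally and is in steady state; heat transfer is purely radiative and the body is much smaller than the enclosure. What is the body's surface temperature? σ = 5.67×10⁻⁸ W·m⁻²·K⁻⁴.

T ≈ 353 K

For a small grey body in a large enclosure, net radiated power = εσA(T⁴ − T_w⁴).
Steady state: P = εσA(T⁴ − T_w⁴) with A = 4πr² = 8.450 m².
T⁴ = P/(εσA) + T_w⁴ = 3830/(0.56·5.67×10⁻⁸·8.450) + (185)⁴
    = 1.428×10¹⁰ + 1.171×10⁹ = 1.545×10¹⁰ K⁴.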